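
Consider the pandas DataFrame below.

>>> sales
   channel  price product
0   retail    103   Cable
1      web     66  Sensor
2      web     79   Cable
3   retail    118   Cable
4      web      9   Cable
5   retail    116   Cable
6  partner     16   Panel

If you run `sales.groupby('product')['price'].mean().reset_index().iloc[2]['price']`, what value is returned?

66.0

group by product, mean of price:
product
Cable     85.0
Panel     16.0
Sensor    66.0
Name: price, dtype: float64
reset_index():
  product  price
0   Cable   85.0
1   Panel   16.0
2  Sensor   66.0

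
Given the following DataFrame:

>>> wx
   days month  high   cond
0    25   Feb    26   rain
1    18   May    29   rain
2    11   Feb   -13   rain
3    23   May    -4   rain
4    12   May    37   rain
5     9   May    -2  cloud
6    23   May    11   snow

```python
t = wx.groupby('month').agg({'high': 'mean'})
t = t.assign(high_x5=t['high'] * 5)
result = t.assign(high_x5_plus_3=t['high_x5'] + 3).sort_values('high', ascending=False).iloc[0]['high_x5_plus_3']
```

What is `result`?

group by month, mean of high:
       high
month      
Feb     6.5
May    14.2
add column high_x5 = t['high'] * 5:
       high  high_x5
month               
Feb     6.5     32.5
May    14.2     71.0
add column high_x5_plus_3 = t['high_x5'] + 3:
       high  high_x5  high_x5_plus_3
month                               
Feb     6.5     32.5            35.5
May    14.2     71.0            74.0
sort by high descending:
       high  high_x5  high_x5_plus_3
month                               
May    14.2     71.0            74.0
Feb     6.5     32.5            35.5
The value at position 0, column 'high_x5_plus_3' is 74.0.

74.0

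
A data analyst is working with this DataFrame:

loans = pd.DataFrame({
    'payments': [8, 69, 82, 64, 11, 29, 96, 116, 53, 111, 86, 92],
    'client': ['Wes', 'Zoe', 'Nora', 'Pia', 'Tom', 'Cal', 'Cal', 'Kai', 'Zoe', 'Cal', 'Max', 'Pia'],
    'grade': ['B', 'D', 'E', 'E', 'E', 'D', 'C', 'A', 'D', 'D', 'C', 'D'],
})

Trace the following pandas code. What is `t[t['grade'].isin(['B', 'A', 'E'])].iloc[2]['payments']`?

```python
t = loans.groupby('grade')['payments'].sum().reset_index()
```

157

group by grade, sum of payments:
grade
A    116
B      8
C    182
D    354
E    157
Name: payments, dtype: int64
reset_index():
  grade  payments
0     A       116
1     B         8
2     C       182
3     D       354
4     E       157
filter rows where grade in ['B', 'A', 'E']:
  grade  payments
0     A       116
1     B         8
4     E       157
Finally, value at position 2, column 'payments' = 157.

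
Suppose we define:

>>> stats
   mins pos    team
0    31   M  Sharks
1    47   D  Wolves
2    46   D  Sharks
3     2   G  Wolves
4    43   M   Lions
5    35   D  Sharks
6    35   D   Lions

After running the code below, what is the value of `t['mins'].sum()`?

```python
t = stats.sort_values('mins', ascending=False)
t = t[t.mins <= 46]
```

192

sort by mins descending:
   mins pos    team
1    47   D  Wolves
2    46   D  Sharks
4    43   M   Lions
5    35   D  Sharks
6    35   D   Lions
0    31   M  Sharks
3     2   G  Wolves
filter rows where mins <= 46:
   mins pos    team
2    46   D  Sharks
4    43   M   Lions
5    35   D  Sharks
6    35   D   Lions
0    31   M  Sharks
3     2   G  Wolves
Then the sum of column 'mins': 192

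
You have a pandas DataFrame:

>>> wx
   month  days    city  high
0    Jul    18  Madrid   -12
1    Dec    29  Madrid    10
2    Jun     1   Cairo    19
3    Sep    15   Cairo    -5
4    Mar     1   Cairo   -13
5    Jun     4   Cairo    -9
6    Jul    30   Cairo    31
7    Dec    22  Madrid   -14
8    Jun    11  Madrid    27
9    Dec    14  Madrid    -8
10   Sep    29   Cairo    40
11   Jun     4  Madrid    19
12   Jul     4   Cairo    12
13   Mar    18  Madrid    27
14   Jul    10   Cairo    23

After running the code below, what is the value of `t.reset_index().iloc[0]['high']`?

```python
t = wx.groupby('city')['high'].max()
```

group by city, max of high:
city
Cairo     40
Madrid    27
Name: high, dtype: int64
reset_index():
     city  high
0   Cairo    40
1  Madrid    27
Then the value at position 0, column 'high': 40

40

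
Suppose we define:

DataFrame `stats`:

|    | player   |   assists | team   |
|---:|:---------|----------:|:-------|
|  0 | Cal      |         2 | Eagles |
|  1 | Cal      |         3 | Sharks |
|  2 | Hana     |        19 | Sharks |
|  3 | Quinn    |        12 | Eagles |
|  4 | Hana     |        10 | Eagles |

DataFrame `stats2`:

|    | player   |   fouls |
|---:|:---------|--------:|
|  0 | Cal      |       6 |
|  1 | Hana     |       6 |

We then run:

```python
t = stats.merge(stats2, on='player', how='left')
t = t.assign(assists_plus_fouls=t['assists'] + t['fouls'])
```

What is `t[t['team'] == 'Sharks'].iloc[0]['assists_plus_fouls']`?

9.0

merge on 'player' (how='left') → 5 rows:
  player  assists    team  fouls
0    Cal        2  Eagles    6.0
1    Cal        3  Sharks    6.0
2   Hana       19  Sharks    6.0
3  Quinn       12  Eagles    NaN
4   Hana       10  Eagles    6.0
add column assists_plus_fouls = t['assists'] + t['fouls']:
  player  assists    team  fouls  assists_plus_fouls
0    Cal        2  Eagles    6.0                 8.0
1    Cal        3  Sharks    6.0                 9.0
2   Hana       19  Sharks    6.0                25.0
3  Quinn       12  Eagles    NaN                 NaN
4   Hana       10  Eagles    6.0                16.0
filter rows where team == 'Sharks':
  player  assists    team  fouls  assists_plus_fouls
1    Cal        3  Sharks    6.0                 9.0
2   Hana       19  Sharks    6.0                25.0
Then the value at position 0, column 'assists_plus_fouls': 9.0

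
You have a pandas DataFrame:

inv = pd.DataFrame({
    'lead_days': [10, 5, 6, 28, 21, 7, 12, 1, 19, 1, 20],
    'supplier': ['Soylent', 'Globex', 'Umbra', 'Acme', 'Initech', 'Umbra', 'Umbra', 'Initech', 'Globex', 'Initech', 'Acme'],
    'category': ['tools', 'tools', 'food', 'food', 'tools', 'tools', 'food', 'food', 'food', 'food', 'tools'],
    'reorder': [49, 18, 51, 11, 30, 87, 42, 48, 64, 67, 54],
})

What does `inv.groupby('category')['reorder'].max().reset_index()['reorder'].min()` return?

67

group by category, max of reorder:
category
food     67
tools    87
Name: reorder, dtype: int64
reset_index():
  category  reorder
0     food       67
1    tools       87
So min() = 67.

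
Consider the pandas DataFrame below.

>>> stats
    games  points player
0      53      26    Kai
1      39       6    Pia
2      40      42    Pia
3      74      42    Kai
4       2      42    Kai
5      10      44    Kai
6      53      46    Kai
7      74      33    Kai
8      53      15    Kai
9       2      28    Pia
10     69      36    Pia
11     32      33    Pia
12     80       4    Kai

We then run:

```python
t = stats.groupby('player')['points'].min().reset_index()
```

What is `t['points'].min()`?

4

group by player, min of points:
player
Kai    4
Pia    6
Name: points, dtype: int64
reset_index():
  player  points
0    Kai       4
1    Pia       6
Then the min of column 'points': 4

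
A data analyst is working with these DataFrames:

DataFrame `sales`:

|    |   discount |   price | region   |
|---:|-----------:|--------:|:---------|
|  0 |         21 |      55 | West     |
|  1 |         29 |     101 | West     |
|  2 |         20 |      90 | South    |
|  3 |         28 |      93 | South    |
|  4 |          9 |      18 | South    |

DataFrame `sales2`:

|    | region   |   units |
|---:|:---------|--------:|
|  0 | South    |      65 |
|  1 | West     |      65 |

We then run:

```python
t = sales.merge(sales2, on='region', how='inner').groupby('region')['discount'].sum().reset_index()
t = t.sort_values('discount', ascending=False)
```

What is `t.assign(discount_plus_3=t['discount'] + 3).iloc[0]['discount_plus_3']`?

60

merge on 'region' (how='inner') → 5 rows:
   discount  price region  units
0        21     55   West     65
1        29    101   West     65
2        20     90  South     65
3        28     93  South     65
4         9     18  South     65
group by region, sum of discount:
region
South    57
West     50
Name: discount, dtype: int64
reset_index():
  region  discount
0  South        57
1   West        50
sort by discount descending:
  region  discount
0  South        57
1   West        50
add column discount_plus_3 = t['discount'] + 3:
  region  discount  discount_plus_3
0  South        57               60
1   West        50               53
Hence 60.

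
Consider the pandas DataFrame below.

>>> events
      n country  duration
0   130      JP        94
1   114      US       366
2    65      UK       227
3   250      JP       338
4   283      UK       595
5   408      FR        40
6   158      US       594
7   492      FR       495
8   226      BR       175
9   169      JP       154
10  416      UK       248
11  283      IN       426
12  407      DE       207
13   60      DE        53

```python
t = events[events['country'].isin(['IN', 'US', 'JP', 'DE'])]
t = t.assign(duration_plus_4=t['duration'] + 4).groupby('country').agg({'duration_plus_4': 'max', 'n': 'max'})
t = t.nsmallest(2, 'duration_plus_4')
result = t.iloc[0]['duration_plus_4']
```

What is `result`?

211

filter rows where country in ['IN', 'US', 'JP', 'DE']:
      n country  duration
0   130      JP        94
1   114      US       366
3   250      JP       338
6   158      US       594
9   169      JP       154
11  283      IN       426
12  407      DE       207
13   60      DE        53
add column duration_plus_4 = t['duration'] + 4:
      n country  duration  duration_plus_4
0   130      JP        94               98
1   114      US       366              370
3   250      JP       338              342
6   158      US       594              598
9   169      JP       154              158
11  283      IN       426              430
12  407      DE       207              211
13   60      DE        53               57
group by country: max(duration_plus_4), max(n):
         duration_plus_4    n
country                      
DE                   211  407
IN                   430  283
JP                   342  250
US                   598  158
take 2 rows with smallest duration_plus_4:
         duration_plus_4    n
country                      
DE                   211  407
JP                   342  250
Reading off the value at position 0, column 'duration_plus_4', we get 211.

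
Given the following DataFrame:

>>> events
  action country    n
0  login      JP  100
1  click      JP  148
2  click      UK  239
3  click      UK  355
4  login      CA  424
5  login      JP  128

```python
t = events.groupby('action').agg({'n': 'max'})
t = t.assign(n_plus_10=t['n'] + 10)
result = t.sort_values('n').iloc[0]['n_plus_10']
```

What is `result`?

group by action, max of n:
          n
action     
click   355
login   424
add column n_plus_10 = t['n'] + 10:
          n  n_plus_10
action                
click   355        365
login   424        434
sort by n:
          n  n_plus_10
action                
click   355        365
login   424        434
Then the value at position 0, column 'n_plus_10': 365

365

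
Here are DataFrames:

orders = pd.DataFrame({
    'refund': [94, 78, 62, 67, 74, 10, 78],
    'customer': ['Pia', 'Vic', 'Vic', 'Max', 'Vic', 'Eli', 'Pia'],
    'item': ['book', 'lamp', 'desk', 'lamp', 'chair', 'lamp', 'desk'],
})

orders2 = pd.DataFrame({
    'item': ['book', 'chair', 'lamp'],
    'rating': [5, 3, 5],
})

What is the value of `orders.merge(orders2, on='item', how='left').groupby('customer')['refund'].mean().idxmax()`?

merge on 'item' (how='left') → 7 rows:
   refund customer   item  rating
0      94      Pia   book     5.0
1      78      Vic   lamp     5.0
2      62      Vic   desk     NaN
3      67      Max   lamp     5.0
4      74      Vic  chair     3.0
5      10      Eli   lamp     5.0
6      78      Pia   desk     NaN
group by customer, mean of refund:
customer
Eli    10.000000
Max    67.000000
Pia    86.000000
Vic    71.333333
Name: refund, dtype: float64
The label with the largest value is Pia.

Pia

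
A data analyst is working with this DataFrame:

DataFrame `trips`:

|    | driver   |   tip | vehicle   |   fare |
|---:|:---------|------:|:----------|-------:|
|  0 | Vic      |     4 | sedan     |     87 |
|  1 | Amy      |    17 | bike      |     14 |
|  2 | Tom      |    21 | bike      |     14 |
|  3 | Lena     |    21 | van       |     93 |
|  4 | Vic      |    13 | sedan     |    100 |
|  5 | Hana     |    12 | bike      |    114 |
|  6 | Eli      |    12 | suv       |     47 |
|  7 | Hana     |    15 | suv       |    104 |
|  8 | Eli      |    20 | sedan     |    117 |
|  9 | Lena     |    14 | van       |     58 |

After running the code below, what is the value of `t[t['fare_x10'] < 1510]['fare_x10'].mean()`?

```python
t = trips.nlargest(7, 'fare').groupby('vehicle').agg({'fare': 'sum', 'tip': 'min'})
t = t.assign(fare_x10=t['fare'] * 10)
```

1090.0

take 7 rows with largest fare:
  driver  tip vehicle  fare
8    Eli   20   sedan   117
5   Hana   12    bike   114
7   Hana   15     suv   104
4    Vic   13   sedan   100
3   Lena   21     van    93
0    Vic    4   sedan    87
9   Lena   14     van    58
group by vehicle: sum(fare), min(tip):
         fare  tip
vehicle           
bike      114   12
sedan     304    4
suv       104   15
van       151   14
add column fare_x10 = t['fare'] * 10:
         fare  tip  fare_x10
vehicle                     
bike      114   12      1140
sedan     304    4      3040
suv       104   15      1040
van       151   14      1510
filter rows where fare_x10 < 1510:
         fare  tip  fare_x10
vehicle                     
bike      114   12      1140
suv       104   15      1040
Finally, mean of column 'fare_x10' = 1090.0.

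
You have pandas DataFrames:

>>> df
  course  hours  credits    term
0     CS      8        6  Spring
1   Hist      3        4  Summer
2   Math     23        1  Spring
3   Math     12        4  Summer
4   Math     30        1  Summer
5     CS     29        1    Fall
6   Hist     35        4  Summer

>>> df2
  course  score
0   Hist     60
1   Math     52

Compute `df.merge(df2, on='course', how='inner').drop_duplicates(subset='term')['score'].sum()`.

112

merge on 'course' (how='inner') → 5 rows:
  course  hours  credits    term  score
0   Hist      3        4  Summer     60
1   Math     23        1  Spring     52
2   Math     12        4  Summer     52
3   Math     30        1  Summer     52
4   Hist     35        4  Summer     60
drop duplicate term (keep=first):
  course  hours  credits    term  score
0   Hist      3        4  Summer     60
1   Math     23        1  Spring     52
Then the sum of column 'score': 112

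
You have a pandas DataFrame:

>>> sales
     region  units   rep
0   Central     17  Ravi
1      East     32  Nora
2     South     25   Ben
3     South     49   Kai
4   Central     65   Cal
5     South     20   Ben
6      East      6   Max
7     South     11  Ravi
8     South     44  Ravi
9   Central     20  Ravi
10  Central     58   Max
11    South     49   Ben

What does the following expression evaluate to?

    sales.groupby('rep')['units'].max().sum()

297

group by rep, max of units:
rep
Ben     49
Cal     65
Kai     49
Max     58
Nora    32
Ravi    44
Name: units, dtype: int64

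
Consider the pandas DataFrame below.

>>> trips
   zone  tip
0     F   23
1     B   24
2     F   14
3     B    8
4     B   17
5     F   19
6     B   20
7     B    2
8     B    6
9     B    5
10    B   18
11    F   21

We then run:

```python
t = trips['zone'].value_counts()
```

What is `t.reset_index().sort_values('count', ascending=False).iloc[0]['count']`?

value_counts of zone:
zone
B    8
F    4
Name: count, dtype: int64
reset_index():
  zone  count
0    B      8
1    F      4
sort by count descending:
  zone  count
0    B      8
1    F      4

8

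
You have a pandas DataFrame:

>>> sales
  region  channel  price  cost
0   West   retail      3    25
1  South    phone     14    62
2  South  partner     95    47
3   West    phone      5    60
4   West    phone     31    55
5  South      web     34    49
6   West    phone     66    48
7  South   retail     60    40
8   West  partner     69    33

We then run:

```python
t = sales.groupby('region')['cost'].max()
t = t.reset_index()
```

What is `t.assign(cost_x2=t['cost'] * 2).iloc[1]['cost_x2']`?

group by region, max of cost:
region
South    62
West     60
Name: cost, dtype: int64
reset_index():
  region  cost
0  South    62
1   West    60
add column cost_x2 = t['cost'] * 2:
  region  cost  cost_x2
0  South    62      124
1   West    60      120
Reading off the value at position 1, column 'cost_x2', we get 120.

120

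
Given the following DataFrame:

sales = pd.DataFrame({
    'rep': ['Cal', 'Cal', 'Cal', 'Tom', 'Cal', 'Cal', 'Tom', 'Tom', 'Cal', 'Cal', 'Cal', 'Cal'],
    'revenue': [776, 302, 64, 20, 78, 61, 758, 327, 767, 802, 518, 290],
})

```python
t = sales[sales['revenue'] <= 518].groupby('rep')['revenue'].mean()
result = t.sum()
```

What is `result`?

392.333333333

filter rows where revenue <= 518:
    rep  revenue
1   Cal      302
2   Cal       64
3   Tom       20
4   Cal       78
5   Cal       61
7   Tom      327
10  Cal      518
11  Cal      290
group by rep, mean of revenue:
rep
Cal    218.833333
Tom    173.500000
Name: revenue, dtype: float64
Hence 392.333333333.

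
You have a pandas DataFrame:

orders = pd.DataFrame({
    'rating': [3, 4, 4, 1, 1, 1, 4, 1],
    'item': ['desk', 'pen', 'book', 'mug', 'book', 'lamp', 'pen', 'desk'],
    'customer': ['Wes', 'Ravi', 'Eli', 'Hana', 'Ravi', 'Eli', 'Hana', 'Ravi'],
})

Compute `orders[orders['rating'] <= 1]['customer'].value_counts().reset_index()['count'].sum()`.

4

filter rows where rating <= 1:
   rating  item customer
3       1   mug     Hana
4       1  book     Ravi
5       1  lamp      Eli
7       1  desk     Ravi
value_counts of customer:
customer
Ravi    2
Hana    1
Eli     1
Name: count, dtype: int64
reset_index():
  customer  count
0     Ravi      2
1     Hana      1
2      Eli      1
The sum of column 'count' is 4.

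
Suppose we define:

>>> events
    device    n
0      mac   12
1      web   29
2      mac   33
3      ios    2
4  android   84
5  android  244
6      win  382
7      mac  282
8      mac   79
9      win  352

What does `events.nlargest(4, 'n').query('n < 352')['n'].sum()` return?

take 4 rows with largest n:
    device    n
6      win  382
9      win  352
7      mac  282
5  android  244
filter rows where n < 352:
    device    n
7      mac  282
5  android  244
The sum of column 'n' is 526.

526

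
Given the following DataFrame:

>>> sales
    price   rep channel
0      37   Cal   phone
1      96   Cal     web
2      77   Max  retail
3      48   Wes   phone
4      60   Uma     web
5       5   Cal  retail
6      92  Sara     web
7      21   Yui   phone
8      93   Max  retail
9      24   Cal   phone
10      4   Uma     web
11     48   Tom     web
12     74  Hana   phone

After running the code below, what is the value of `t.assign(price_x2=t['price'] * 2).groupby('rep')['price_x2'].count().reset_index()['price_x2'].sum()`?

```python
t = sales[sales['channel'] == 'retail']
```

3

filter rows where channel == 'retail':
   price  rep channel
2     77  Max  retail
5      5  Cal  retail
8     93  Max  retail
add column price_x2 = t['price'] * 2:
   price  rep channel  price_x2
2     77  Max  retail       154
5      5  Cal  retail        10
8     93  Max  retail       186
group by rep, count of price_x2:
rep
Cal    1
Max    2
Name: price_x2, dtype: int64
reset_index():
   rep  price_x2
0  Cal         1
1  Max         2
Finally, sum of column 'price_x2' = 3.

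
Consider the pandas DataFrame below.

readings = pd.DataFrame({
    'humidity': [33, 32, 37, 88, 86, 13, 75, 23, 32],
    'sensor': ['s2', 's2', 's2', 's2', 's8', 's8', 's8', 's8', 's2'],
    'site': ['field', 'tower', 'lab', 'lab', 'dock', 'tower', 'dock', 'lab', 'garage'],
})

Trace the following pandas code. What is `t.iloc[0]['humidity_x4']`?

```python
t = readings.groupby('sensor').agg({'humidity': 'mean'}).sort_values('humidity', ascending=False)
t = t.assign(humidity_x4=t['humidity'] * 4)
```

197.0

group by sensor, mean of humidity:
        humidity
sensor          
s2         44.40
s8         49.25
sort by humidity descending:
        humidity
sensor          
s8         49.25
s2         44.40
add column humidity_x4 = t['humidity'] * 4:
        humidity  humidity_x4
sensor                       
s8         49.25        197.0
s2         44.40        177.6
Hence 197.0.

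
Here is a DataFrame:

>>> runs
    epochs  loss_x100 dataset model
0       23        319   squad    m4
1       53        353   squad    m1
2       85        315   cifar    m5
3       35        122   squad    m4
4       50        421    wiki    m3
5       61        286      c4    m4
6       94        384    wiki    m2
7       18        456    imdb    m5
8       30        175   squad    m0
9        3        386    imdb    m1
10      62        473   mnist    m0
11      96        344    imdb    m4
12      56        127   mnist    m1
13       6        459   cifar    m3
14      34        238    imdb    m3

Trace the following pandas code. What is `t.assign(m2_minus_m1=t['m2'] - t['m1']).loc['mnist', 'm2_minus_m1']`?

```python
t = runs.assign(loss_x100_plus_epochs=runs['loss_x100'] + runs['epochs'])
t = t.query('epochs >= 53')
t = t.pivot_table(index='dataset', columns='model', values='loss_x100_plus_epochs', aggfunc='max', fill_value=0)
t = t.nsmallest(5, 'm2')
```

-183

add column loss_x100_plus_epochs = runs['loss_x100'] + runs['epochs']:
    epochs  loss_x100 dataset model  loss_x100_plus_epochs
0       23        319   squad    m4                    342
1       53        353   squad    m1                    406
2       85        315   cifar    m5                    400
3       35        122   squad    m4                    157
4       50        421    wiki    m3                    471
5       61        286      c4    m4                    347
6       94        384    wiki    m2                    478
7       18        456    imdb    m5                    474
8       30        175   squad    m0                    205
9        3        386    imdb    m1                    389
10      62        473   mnist    m0                    535
11      96        344    imdb    m4                    440
12      56        127   mnist    m1                    183
13       6        459   cifar    m3                    465
14      34        238    imdb    m3                    272
filter rows where epochs >= 53:
    epochs  loss_x100 dataset model  loss_x100_plus_epochs
1       53        353   squad    m1                    406
2       85        315   cifar    m5                    400
5       61        286      c4    m4                    347
6       94        384    wiki    m2                    478
10      62        473   mnist    m0                    535
11      96        344    imdb    m4                    440
12      56        127   mnist    m1                    183
pivot: rows=dataset, cols=model, max(loss_x100_plus_epochs):
model     m0   m1   m2   m4   m5
dataset                         
c4         0    0    0  347    0
cifar      0    0    0    0  400
imdb       0    0    0  440    0
mnist    535  183    0    0    0
squad      0  406    0    0    0
wiki       0    0  478    0    0
take 5 rows with smallest m2:
model     m0   m1  m2   m4   m5
dataset                        
c4         0    0   0  347    0
cifar      0    0   0    0  400
imdb       0    0   0  440    0
mnist    535  183   0    0    0
squad      0  406   0    0    0
add column m2_minus_m1 = t['m2'] - t['m1']:
model     m0   m1  m2   m4   m5  m2_minus_m1
dataset                                     
c4         0    0   0  347    0            0
cifar      0    0   0    0  400            0
imdb       0    0   0  440    0            0
mnist    535  183   0    0    0         -183
squad      0  406   0    0    0         -406
Taking the value at row 'mnist', column 'm2_minus_m1' gives -183.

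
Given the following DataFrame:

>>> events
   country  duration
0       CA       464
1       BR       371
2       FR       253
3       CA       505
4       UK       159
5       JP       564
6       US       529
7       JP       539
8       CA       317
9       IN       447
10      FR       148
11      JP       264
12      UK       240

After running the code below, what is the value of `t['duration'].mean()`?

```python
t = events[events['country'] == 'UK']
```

filter rows where country == 'UK':
   country  duration
4       UK       159
12      UK       240

199.5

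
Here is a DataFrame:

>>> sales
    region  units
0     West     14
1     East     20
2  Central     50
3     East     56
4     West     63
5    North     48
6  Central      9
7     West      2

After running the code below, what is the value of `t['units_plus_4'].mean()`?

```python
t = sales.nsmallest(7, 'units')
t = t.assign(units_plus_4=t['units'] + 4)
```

take 7 rows with smallest units:
    region  units
7     West      2
6  Central      9
0     West     14
1     East     20
5    North     48
2  Central     50
3     East     56
add column units_plus_4 = t['units'] + 4:
    region  units  units_plus_4
7     West      2             6
6  Central      9            13
0     West     14            18
1     East     20            24
5    North     48            52
2  Central     50            54
3     East     56            60
mean of column 'units_plus_4' → 32.4285714286

32.4285714286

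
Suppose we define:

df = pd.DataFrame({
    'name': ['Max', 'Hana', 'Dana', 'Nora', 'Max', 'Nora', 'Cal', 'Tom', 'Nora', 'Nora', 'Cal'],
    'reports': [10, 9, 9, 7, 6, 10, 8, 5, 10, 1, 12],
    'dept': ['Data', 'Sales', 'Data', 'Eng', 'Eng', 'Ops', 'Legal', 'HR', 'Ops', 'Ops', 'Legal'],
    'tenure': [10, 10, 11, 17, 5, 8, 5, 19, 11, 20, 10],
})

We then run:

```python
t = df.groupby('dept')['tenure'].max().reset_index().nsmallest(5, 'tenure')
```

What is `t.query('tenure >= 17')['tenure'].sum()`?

36

group by dept, max of tenure:
dept
Data     11
Eng      17
HR       19
Legal    10
Ops      20
Sales    10
Name: tenure, dtype: int64
reset_index():
    dept  tenure
0   Data      11
1    Eng      17
2     HR      19
3  Legal      10
4    Ops      20
5  Sales      10
take 5 rows with smallest tenure:
    dept  tenure
3  Legal      10
5  Sales      10
0   Data      11
1    Eng      17
2     HR      19
filter rows where tenure >= 17:
  dept  tenure
1  Eng      17
2   HR      19
The sum of column 'tenure' is 36.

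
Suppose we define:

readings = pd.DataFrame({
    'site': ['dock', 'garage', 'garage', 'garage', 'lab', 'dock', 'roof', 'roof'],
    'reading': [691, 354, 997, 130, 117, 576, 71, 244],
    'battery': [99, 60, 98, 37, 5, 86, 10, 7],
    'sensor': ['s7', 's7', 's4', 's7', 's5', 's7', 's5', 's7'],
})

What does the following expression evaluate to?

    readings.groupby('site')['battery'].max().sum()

212

group by site, max of battery:
site
dock      99
garage    98
lab        5
roof      10
Name: battery, dtype: int64
Finally, sum of the resulting series = 212.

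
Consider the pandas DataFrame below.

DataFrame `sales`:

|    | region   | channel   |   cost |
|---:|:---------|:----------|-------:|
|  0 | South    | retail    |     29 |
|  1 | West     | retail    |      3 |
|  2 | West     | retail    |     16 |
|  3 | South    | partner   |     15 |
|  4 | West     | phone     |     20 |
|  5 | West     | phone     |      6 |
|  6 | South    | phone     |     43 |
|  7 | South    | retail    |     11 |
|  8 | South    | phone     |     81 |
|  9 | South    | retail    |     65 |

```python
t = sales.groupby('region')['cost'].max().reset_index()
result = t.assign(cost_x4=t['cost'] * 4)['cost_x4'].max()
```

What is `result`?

324

group by region, max of cost:
region
South    81
West     20
Name: cost, dtype: int64
reset_index():
  region  cost
0  South    81
1   West    20
add column cost_x4 = t['cost'] * 4:
  region  cost  cost_x4
0  South    81      324
1   West    20       80
So max() = 324.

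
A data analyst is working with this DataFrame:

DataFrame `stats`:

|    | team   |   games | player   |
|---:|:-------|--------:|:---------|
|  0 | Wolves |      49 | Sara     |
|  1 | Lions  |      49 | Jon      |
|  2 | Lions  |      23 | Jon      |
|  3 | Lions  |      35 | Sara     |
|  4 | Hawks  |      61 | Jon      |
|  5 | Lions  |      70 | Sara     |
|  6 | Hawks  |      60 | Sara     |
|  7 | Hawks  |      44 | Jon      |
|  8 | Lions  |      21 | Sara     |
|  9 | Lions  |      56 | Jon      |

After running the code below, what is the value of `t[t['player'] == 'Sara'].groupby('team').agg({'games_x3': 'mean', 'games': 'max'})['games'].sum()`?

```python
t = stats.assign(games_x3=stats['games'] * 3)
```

179

add column games_x3 = stats['games'] * 3:
     team  games player  games_x3
0  Wolves     49   Sara       147
1   Lions     49    Jon       147
2   Lions     23    Jon        69
3   Lions     35   Sara       105
4   Hawks     61    Jon       183
5   Lions     70   Sara       210
6   Hawks     60   Sara       180
7   Hawks     44    Jon       132
8   Lions     21   Sara        63
9   Lions     56    Jon       168
filter rows where player == 'Sara':
     team  games player  games_x3
0  Wolves     49   Sara       147
3   Lions     35   Sara       105
5   Lions     70   Sara       210
6   Hawks     60   Sara       180
8   Lions     21   Sara        63
group by team: mean(games_x3), max(games):
        games_x3  games
team                   
Hawks      180.0     60
Lions      126.0     70
Wolves     147.0     49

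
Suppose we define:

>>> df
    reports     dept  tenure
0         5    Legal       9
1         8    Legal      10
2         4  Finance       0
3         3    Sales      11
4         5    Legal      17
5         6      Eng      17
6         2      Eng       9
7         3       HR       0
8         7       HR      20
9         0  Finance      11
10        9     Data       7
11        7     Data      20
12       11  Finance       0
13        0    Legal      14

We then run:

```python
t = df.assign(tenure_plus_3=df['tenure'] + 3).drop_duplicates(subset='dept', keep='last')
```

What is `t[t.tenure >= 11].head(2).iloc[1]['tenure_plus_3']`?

23

add column tenure_plus_3 = df['tenure'] + 3:
    reports     dept  tenure  tenure_plus_3
0         5    Legal       9             12
1         8    Legal      10             13
2         4  Finance       0              3
3         3    Sales      11             14
4         5    Legal      17             20
5         6      Eng      17             20
6         2      Eng       9             12
7         3       HR       0              3
8         7       HR      20             23
9         0  Finance      11             14
10        9     Data       7             10
11        7     Data      20             23
12       11  Finance       0              3
13        0    Legal      14             17
drop duplicate dept (keep=last):
    reports     dept  tenure  tenure_plus_3
3         3    Sales      11             14
6         2      Eng       9             12
8         7       HR      20             23
11        7     Data      20             23
12       11  Finance       0              3
13        0    Legal      14             17
filter rows where tenure >= 11:
    reports   dept  tenure  tenure_plus_3
3         3  Sales      11             14
8         7     HR      20             23
11        7   Data      20             23
13        0  Legal      14             17
take first 2 rows:
   reports   dept  tenure  tenure_plus_3
3        3  Sales      11             14
8        7     HR      20             23
Then the value at position 1, column 'tenure_plus_3': 23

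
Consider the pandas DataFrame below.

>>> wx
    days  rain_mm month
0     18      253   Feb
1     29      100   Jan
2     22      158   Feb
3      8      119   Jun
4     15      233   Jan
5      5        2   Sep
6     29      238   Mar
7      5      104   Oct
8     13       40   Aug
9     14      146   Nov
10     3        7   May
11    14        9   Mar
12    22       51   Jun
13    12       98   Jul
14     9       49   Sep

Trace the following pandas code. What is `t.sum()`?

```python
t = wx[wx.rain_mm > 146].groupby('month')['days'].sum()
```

84

filter rows where rain_mm > 146:
   days  rain_mm month
0    18      253   Feb
2    22      158   Feb
4    15      233   Jan
6    29      238   Mar
group by month, sum of days:
month
Feb    40
Jan    15
Mar    29
Name: days, dtype: int64
So sum() = 84.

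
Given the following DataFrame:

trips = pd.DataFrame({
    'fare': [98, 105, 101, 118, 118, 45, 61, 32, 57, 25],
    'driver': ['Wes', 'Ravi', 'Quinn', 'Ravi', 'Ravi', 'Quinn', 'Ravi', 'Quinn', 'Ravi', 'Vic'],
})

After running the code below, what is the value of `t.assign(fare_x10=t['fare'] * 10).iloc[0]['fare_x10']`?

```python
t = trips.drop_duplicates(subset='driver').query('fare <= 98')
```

drop duplicate driver (keep=first):
   fare driver
0    98    Wes
1   105   Ravi
2   101  Quinn
9    25    Vic
filter rows where fare <= 98:
   fare driver
0    98    Wes
9    25    Vic
add column fare_x10 = t['fare'] * 10:
   fare driver  fare_x10
0    98    Wes       980
9    25    Vic       250
Then the value at position 0, column 'fare_x10': 980

980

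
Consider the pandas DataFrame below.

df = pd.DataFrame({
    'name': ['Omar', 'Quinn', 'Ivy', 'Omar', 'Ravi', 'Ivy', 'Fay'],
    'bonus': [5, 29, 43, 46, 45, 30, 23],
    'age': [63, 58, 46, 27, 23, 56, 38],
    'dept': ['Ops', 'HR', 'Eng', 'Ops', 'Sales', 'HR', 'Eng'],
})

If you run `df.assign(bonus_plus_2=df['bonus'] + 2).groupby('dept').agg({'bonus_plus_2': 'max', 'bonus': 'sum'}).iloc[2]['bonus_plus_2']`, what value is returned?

48

add column bonus_plus_2 = df['bonus'] + 2:
    name  bonus  age   dept  bonus_plus_2
0   Omar      5   63    Ops             7
1  Quinn     29   58     HR            31
2    Ivy     43   46    Eng            45
3   Omar     46   27    Ops            48
4   Ravi     45   23  Sales            47
5    Ivy     30   56     HR            32
6    Fay     23   38    Eng            25
group by dept: max(bonus_plus_2), sum(bonus):
       bonus_plus_2  bonus
dept                      
Eng              45     66
HR               32     59
Ops              48     51
Sales            47     45
value at position 2, column 'bonus_plus_2' → 48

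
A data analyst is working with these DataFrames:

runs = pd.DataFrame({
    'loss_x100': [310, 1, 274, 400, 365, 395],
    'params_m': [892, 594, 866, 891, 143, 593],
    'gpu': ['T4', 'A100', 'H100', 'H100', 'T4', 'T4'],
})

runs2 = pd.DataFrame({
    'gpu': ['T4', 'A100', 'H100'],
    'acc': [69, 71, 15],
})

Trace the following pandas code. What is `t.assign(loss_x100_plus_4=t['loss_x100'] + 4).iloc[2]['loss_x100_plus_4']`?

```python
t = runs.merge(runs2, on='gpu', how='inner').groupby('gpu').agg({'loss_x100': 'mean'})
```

merge on 'gpu' (how='inner') → 6 rows:
   loss_x100  params_m   gpu  acc
0        310       892    T4   69
1          1       594  A100   71
2        274       866  H100   15
3        400       891  H100   15
4        365       143    T4   69
5        395       593    T4   69
group by gpu, mean of loss_x100:
       loss_x100
gpu             
A100    1.000000
H100  337.000000
T4    356.666667
add column loss_x100_plus_4 = t['loss_x100'] + 4:
       loss_x100  loss_x100_plus_4
gpu                               
A100    1.000000          5.000000
H100  337.000000        341.000000
T4    356.666667        360.666667

360.666666667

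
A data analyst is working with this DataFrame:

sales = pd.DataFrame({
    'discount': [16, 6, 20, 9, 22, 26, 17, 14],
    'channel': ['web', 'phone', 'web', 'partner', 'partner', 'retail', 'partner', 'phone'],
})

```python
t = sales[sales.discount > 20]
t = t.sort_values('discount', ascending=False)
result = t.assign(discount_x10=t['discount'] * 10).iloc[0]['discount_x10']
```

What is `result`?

filter rows where discount > 20:
   discount  channel
4        22  partner
5        26   retail
sort by discount descending:
   discount  channel
5        26   retail
4        22  partner
add column discount_x10 = t['discount'] * 10:
   discount  channel  discount_x10
5        26   retail           260
4        22  partner           220
Taking the value at position 0, column 'discount_x10' gives 260.

260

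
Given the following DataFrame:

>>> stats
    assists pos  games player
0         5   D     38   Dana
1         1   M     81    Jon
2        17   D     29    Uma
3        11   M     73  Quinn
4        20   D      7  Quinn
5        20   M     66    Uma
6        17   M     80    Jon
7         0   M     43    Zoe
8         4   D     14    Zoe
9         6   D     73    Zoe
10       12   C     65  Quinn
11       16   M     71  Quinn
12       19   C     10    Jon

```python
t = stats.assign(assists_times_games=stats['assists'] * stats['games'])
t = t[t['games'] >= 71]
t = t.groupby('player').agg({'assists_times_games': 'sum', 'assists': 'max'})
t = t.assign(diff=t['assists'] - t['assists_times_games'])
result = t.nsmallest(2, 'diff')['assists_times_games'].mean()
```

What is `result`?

add column assists_times_games = stats['assists'] * stats['games']:
    assists pos  games player  assists_times_games
0         5   D     38   Dana                  190
1         1   M     81    Jon                   81
2        17   D     29    Uma                  493
3        11   M     73  Quinn                  803
4        20   D      7  Quinn                  140
5        20   M     66    Uma                 1320
6        17   M     80    Jon                 1360
7         0   M     43    Zoe                    0
8         4   D     14    Zoe                   56
9         6   D     73    Zoe                  438
10       12   C     65  Quinn                  780
11       16   M     71  Quinn                 1136
12       19   C     10    Jon                  190
filter rows where games >= 71:
    assists pos  games player  assists_times_games
1         1   M     81    Jon                   81
3        11   M     73  Quinn                  803
6        17   M     80    Jon                 1360
9         6   D     73    Zoe                  438
11       16   M     71  Quinn                 1136
group by player: sum(assists_times_games), max(assists):
        assists_times_games  assists
player                              
Jon                    1441       17
Quinn                  1939       16
Zoe                     438        6
add column diff = t['assists'] - t['assists_times_games']:
        assists_times_games  assists  diff
player                                    
Jon                    1441       17 -1424
Quinn                  1939       16 -1923
Zoe                     438        6  -432
take 2 rows with smallest diff:
        assists_times_games  assists  diff
player                                    
Quinn                  1939       16 -1923
Jon                    1441       17 -1424

1690.0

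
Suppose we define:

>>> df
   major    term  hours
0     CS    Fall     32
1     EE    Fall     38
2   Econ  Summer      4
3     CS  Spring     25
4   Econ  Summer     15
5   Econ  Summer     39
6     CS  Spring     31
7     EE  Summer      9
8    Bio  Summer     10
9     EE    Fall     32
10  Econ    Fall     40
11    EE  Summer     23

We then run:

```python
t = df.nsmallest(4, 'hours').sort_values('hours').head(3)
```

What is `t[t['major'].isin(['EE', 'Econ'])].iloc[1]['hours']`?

take 4 rows with smallest hours:
  major    term  hours
2  Econ  Summer      4
7    EE  Summer      9
8   Bio  Summer     10
4  Econ  Summer     15
sort by hours:
  major    term  hours
2  Econ  Summer      4
7    EE  Summer      9
8   Bio  Summer     10
4  Econ  Summer     15
take first 3 rows:
  major    term  hours
2  Econ  Summer      4
7    EE  Summer      9
8   Bio  Summer     10
filter rows where major in ['EE', 'Econ']:
  major    term  hours
2  Econ  Summer      4
7    EE  Summer      9
Hence 9.

9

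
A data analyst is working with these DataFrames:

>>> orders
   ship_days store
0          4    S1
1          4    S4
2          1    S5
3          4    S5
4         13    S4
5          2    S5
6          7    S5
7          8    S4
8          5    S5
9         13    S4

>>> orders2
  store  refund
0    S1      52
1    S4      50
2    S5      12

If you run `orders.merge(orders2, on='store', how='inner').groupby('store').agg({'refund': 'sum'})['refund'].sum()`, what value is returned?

merge on 'store' (how='inner') → 10 rows:
   ship_days store  refund
0          4    S1      52
1          4    S4      50
2          1    S5      12
3          4    S5      12
4         13    S4      50
5          2    S5      12
6          7    S5      12
7          8    S4      50
8          5    S5      12
9         13    S4      50
group by store, sum of refund:
       refund
store        
S1         52
S4        200
S5         60

312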